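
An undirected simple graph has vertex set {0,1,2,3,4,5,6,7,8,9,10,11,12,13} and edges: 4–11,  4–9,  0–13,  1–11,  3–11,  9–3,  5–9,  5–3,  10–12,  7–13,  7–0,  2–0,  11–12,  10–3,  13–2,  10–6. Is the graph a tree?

No

The graph has 14 vertices and 16 edges.
It splits into 3 components, so it cannot be a tree.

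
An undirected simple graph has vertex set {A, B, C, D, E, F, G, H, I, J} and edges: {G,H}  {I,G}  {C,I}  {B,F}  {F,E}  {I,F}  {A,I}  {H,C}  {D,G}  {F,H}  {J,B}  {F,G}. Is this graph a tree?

No

The graph has 10 vertices and 12 edges.
A tree on 10 vertices has exactly 9 edges; this graph has 12, so it contains a cycle and is not a tree.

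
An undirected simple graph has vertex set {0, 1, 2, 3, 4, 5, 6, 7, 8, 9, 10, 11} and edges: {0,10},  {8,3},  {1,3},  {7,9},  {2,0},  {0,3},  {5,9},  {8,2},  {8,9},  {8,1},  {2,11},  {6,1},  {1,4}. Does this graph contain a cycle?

Yes

The graph has 12 vertices, 13 edges, and 1 connected component.
Since 13 > 12 - 1, a cycle must exist; for instance 8-3-1-8.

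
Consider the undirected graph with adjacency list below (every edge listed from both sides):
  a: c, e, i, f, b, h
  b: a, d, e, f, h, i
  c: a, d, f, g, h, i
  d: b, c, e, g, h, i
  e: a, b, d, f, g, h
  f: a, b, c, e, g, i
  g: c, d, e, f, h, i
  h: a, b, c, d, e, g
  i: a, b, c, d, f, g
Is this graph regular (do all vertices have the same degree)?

Degrees: a:6, b:6, c:6, d:6, e:6, f:6, g:6, h:6, i:6
Every vertex has degree 6, so the graph is 6-regular.

Yes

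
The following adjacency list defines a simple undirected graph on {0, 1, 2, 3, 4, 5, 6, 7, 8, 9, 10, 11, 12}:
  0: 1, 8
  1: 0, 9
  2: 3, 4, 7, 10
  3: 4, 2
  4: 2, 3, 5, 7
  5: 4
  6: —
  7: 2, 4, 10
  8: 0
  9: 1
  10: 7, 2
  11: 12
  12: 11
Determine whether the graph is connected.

No

Component: {6}
Component: {11, 12}
Component: {0, 1, 8, 9}
Component: {2, 3, 4, 5, 7, 10}
There are 4 separate components, so the graph is not connected.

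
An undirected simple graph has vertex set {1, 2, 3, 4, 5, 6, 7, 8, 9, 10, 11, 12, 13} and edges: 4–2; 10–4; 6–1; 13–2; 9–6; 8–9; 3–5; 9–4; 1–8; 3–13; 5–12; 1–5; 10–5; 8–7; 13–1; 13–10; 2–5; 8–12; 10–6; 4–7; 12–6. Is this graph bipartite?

Partition the vertices as {4, 5, 6, 8, 11, 13} vs {1, 2, 3, 7, 9, 10, 12}. Each listed edge has one endpoint in each part, so the graph is bipartite.

Yes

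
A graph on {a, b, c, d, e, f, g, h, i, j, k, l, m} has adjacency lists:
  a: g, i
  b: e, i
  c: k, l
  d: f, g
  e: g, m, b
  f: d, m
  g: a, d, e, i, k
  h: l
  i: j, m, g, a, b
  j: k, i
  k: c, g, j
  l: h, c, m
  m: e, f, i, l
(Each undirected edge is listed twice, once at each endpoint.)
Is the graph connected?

Yes

Starting from a and exploring outward reaches every vertex (a, g, i, d, k, e, m, b, j, f, c, l, h); the graph is connected.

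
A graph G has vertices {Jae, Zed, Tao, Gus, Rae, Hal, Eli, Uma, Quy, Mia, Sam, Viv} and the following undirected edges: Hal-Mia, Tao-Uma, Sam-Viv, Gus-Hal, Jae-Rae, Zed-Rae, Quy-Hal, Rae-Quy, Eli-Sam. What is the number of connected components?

3

Component: {Tao, Uma}
Component: {Eli, Sam, Viv}
Component: {Jae, Zed, Gus, Rae, Hal, Quy, Mia}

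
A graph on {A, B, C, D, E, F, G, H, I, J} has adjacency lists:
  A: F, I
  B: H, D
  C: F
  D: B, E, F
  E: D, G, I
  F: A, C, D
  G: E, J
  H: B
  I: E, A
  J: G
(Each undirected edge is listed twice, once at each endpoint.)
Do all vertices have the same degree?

Degrees: A:2, B:2, C:1, D:3, E:3, F:3, G:2, H:1, I:2, J:1
Vertex C has degree 1 while D has degree 3, so the graph is not regular.

No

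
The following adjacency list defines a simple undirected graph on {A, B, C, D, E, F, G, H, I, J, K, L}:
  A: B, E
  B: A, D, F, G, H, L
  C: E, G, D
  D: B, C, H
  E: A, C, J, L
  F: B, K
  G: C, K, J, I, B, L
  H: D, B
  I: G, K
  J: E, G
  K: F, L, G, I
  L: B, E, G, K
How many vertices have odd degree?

2

Degrees: A:2, B:6, C:3, D:3, E:4, F:2, G:6, H:2, I:2, J:2, K:4, L:4
Odd-degree vertices: C, D.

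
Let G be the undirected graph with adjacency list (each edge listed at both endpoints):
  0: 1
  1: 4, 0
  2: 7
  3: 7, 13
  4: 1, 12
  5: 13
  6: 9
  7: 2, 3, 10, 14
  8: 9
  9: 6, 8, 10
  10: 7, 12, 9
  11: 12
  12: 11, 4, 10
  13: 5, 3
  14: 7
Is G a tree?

Yes

The graph has 15 vertices and 14 edges.
It is connected with exactly 14 edges, hence acyclic — it is a tree.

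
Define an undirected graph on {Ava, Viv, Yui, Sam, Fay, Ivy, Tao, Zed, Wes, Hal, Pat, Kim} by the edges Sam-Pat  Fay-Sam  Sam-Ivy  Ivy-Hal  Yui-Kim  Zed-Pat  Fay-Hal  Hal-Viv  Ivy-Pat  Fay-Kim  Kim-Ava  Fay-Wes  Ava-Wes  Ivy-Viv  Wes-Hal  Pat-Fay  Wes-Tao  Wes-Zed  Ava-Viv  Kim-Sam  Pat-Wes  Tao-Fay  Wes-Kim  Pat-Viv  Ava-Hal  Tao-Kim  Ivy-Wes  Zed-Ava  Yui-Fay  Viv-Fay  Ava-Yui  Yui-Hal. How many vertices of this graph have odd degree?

Degrees: Ava:6, Viv:5, Yui:4, Sam:4, Fay:8, Ivy:5, Tao:3, Zed:3, Wes:8, Hal:6, Pat:6, Kim:6
Odd-degree vertices: Viv, Ivy, Tao, Zed.

4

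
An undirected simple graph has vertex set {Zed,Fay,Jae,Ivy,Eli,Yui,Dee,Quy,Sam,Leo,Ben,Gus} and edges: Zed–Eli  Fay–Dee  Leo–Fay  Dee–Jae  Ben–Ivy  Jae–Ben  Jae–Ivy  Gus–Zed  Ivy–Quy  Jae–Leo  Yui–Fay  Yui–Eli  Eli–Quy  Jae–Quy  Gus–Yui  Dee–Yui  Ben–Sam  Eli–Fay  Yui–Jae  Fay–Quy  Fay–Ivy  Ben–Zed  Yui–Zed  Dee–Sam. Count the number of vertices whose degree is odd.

0

Degrees: Zed:4, Fay:6, Jae:6, Ivy:4, Eli:4, Yui:6, Dee:4, Quy:4, Sam:2, Leo:2, Ben:4, Gus:2
Odd-degree vertices: none.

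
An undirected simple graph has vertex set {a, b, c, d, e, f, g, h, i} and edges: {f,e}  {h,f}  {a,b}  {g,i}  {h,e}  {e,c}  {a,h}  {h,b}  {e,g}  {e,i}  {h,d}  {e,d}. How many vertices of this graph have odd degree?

Degrees: a:2, b:2, c:1, d:2, e:6, f:2, g:2, h:5, i:2
Odd-degree vertices: c, h.

2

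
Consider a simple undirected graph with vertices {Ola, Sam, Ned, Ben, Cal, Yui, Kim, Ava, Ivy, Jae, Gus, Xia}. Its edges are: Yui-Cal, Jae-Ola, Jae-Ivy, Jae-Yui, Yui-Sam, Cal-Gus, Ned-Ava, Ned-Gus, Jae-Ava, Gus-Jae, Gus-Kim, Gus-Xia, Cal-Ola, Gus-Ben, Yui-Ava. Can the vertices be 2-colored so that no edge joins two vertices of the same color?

Jae-Yui-Ava-Jae is an odd cycle (length 3), and a bipartite graph can contain only even cycles.

No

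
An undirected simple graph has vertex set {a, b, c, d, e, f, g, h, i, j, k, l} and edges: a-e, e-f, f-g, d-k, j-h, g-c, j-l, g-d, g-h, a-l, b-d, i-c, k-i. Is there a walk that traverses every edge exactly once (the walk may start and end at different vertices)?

Degrees: a:2, b:1, c:2, d:3, e:2, f:2, g:4, h:2, i:2, j:2, k:2, l:2
Odd-degree vertices: b, d (2 total).
With 2 odd-degree vertices and all edges in one connected piece, an Eulerian trail exists (from b to d).

Yes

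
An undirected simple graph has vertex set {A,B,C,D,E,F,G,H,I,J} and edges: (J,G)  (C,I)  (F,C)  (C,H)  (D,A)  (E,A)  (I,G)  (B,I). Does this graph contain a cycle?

|V| = 10, |E| = 8, number of components = 2.
Since 8 = 10 - 2, the graph is a forest and contains no cycle.

No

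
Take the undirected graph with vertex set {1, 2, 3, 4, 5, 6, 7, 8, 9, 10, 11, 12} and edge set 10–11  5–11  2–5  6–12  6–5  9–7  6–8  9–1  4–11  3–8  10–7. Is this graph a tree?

|V| = 12, |E| = 11.
Connected and |E| = |V| - 1, which characterizes a tree.

Yes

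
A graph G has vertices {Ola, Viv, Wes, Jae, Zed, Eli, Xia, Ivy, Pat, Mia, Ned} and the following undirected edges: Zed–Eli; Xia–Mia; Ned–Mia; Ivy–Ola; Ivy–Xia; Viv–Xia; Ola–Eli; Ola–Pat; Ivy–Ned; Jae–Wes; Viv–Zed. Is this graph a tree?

The graph has 11 vertices and 11 edges.
It splits into 2 components, so it cannot be a tree.

No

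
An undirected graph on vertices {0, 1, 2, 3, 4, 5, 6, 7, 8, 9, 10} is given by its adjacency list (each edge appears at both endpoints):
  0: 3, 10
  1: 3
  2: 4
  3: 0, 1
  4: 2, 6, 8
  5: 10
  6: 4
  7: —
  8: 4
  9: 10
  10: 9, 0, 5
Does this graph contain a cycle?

The graph has 11 vertices, 8 edges, and 3 connected components.
Since 8 = 11 - 3, the graph is a forest and contains no cycle.

No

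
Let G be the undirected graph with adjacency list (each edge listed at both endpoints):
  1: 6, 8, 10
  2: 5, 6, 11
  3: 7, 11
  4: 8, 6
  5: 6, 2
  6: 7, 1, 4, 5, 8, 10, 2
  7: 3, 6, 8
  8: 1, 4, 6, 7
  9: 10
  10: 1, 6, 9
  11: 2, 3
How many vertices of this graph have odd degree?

6

Degrees: 1:3, 2:3, 3:2, 4:2, 5:2, 6:7, 7:3, 8:4, 9:1, 10:3, 11:2
Odd-degree vertices: 1, 2, 6, 7, 9, 10.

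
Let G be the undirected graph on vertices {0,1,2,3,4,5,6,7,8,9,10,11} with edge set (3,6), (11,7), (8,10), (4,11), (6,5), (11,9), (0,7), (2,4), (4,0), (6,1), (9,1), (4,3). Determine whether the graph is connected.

Component: {8, 10}
Component: {0, 1, 2, 3, 4, 5, 6, 7, 9, 11}
There are 2 separate components, so the graph is not connected.

No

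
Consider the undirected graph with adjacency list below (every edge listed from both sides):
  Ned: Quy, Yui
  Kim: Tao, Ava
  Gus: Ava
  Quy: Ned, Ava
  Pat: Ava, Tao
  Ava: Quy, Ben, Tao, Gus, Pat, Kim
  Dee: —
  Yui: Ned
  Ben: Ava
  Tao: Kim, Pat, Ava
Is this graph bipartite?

The cycle Kim-Ava-Tao-Kim has length 3, which is odd, so the graph is not bipartite.

No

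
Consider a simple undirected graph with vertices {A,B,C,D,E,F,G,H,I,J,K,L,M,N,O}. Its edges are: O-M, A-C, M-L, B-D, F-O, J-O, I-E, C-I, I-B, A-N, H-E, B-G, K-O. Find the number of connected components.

Component: {F, J, K, L, M, O}
Component: {A, B, C, D, E, G, H, I, N}

2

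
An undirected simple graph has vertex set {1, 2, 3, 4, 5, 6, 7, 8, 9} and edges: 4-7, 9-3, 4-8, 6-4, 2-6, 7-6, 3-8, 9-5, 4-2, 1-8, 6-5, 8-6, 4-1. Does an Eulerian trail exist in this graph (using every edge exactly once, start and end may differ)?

Degrees: 1:2, 2:2, 3:2, 4:5, 5:2, 6:5, 7:2, 8:4, 9:2
Odd-degree vertices: 4, 6 (2 total).
With 2 odd-degree vertices and all edges in one connected piece, an Eulerian trail exists (from 4 to 6).

Yes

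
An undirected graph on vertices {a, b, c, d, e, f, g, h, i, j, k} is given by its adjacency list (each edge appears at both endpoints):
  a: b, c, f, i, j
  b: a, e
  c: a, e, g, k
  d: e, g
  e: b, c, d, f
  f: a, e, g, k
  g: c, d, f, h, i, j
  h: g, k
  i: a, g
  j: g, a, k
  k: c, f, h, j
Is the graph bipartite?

Partition the vertices as {b, c, d, f, h, i, j} vs {a, e, g, k}. Each listed edge has one endpoint in each part, so the graph is bipartite.

Yes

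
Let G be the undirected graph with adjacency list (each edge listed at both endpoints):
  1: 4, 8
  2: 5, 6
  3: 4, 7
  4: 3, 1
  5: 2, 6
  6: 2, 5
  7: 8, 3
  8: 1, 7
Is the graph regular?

Yes

Degrees: 1:2, 2:2, 3:2, 4:2, 5:2, 6:2, 7:2, 8:2
All degrees equal 2; the graph is regular.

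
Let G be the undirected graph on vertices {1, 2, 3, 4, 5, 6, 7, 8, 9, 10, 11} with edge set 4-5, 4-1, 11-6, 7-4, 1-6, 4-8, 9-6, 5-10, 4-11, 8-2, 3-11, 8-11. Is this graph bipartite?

4-8-11-4 is an odd cycle (length 3), and a bipartite graph can contain only even cycles.

No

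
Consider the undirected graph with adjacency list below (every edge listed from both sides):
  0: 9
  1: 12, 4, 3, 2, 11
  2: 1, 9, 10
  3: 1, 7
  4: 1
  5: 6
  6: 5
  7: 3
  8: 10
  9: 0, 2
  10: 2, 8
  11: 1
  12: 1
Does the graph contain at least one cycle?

The graph has 13 vertices, 11 edges, and 2 connected components.
Since 11 = 13 - 2, the graph is a forest and contains no cycle.

No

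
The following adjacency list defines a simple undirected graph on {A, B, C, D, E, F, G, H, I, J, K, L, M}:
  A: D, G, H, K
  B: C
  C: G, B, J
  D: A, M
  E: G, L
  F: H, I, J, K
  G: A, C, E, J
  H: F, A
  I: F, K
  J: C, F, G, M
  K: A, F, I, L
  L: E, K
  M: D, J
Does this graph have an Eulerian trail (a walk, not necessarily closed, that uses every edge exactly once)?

Yes

Degrees: A:4, B:1, C:3, D:2, E:2, F:4, G:4, H:2, I:2, J:4, K:4, L:2, M:2
Odd-degree vertices: B, C (2 total).
With 2 odd-degree vertices and all edges in one connected piece, an Eulerian trail exists (from B to C).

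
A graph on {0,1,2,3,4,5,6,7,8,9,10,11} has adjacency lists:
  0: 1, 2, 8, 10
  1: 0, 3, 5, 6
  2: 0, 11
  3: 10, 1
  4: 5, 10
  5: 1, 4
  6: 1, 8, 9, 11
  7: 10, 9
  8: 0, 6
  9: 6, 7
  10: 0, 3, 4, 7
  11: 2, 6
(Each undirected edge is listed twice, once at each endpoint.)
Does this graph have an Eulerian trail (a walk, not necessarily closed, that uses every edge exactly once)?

Yes

Degrees: 0:4, 1:4, 2:2, 3:2, 4:2, 5:2, 6:4, 7:2, 8:2, 9:2, 10:4, 11:2
Odd-degree vertices: none (0 total).
The non-isolated vertices are connected and exactly 0 have odd degree, so an Eulerian trail exists.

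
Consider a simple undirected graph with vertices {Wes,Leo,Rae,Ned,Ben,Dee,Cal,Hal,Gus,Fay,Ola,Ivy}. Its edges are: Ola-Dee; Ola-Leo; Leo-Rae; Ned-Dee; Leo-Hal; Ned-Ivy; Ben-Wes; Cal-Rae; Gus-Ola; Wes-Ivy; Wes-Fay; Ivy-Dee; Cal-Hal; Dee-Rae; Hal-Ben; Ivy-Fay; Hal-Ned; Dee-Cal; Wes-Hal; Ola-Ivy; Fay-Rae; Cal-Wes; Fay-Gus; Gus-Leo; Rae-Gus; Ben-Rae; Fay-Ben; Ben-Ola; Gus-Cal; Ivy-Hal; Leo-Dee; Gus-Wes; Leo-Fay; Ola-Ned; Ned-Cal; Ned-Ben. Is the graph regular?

Degrees: Wes:6, Leo:6, Rae:6, Ned:6, Ben:6, Dee:6, Cal:6, Hal:6, Gus:6, Fay:6, Ola:6, Ivy:6
Every vertex has degree 6, so the graph is 6-regular.

Yes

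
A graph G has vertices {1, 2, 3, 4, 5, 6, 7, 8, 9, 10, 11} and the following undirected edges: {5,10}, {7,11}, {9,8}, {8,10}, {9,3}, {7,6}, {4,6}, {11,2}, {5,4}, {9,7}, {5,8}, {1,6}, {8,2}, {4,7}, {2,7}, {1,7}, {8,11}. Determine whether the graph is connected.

A breadth-first search from 1 visits 1, 7, 6, 9, 2, 11, 4, 3, 8, 5, 10 — all 11 vertices — so the graph is connected.

Yes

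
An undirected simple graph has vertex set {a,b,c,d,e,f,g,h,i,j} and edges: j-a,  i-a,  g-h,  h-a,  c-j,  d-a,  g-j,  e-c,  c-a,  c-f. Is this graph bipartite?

The cycle a-c-j-a has length 3, which is odd, so the graph is not bipartite.

No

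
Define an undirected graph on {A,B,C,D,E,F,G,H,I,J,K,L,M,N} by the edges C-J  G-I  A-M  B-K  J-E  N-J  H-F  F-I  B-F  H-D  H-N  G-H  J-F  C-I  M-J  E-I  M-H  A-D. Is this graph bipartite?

Yes

A valid 2-coloring puts {C, D, E, F, G, K, L, M, N} on one side and {A, B, H, I, J} on the other; every edge crosses between the two sides.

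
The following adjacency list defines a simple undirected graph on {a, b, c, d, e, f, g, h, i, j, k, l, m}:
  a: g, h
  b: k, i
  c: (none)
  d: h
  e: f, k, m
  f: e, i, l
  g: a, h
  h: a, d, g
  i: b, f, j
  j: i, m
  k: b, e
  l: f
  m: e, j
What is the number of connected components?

Component: {c}
Component: {a, d, g, h}
Component: {b, e, f, i, j, k, l, m}

3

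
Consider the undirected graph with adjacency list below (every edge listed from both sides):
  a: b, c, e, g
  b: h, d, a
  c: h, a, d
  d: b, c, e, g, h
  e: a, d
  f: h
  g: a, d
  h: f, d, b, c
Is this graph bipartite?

No

b-d-h-b is an odd cycle (length 3), and a bipartite graph can contain only even cycles.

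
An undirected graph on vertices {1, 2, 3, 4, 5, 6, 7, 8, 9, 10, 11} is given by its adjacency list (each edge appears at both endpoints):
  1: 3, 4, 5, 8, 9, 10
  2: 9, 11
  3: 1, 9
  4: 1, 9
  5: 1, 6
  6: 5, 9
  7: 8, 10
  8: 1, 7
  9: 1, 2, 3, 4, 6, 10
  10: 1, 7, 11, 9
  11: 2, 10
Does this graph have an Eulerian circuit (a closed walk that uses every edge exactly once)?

Yes

Degrees: 1:6, 2:2, 3:2, 4:2, 5:2, 6:2, 7:2, 8:2, 9:6, 10:4, 11:2
All degrees are even and the non-isolated vertices are connected — an Eulerian circuit exists.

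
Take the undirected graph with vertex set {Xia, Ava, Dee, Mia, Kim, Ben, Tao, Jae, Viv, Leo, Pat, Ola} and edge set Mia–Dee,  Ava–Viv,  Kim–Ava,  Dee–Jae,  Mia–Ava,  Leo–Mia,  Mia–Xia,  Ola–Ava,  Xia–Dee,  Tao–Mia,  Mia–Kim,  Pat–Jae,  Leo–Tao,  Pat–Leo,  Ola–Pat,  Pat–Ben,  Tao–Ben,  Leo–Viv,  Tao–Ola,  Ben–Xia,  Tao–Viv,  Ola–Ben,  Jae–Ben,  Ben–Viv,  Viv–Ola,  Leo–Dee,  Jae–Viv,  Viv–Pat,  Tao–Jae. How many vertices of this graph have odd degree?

Degrees: Xia:3, Ava:4, Dee:4, Mia:6, Kim:2, Ben:6, Tao:6, Jae:5, Viv:7, Leo:5, Pat:5, Ola:5
Odd-degree vertices: Xia, Jae, Viv, Leo, Pat, Ola.

6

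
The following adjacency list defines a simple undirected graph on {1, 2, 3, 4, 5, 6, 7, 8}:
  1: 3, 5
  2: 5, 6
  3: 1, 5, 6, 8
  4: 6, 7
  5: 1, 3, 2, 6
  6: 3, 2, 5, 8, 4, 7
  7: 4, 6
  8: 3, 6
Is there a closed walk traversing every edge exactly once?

Degrees: 1:2, 2:2, 3:4, 4:2, 5:4, 6:6, 7:2, 8:2
All degrees are even and the non-isolated vertices are connected — an Eulerian circuit exists.

Yes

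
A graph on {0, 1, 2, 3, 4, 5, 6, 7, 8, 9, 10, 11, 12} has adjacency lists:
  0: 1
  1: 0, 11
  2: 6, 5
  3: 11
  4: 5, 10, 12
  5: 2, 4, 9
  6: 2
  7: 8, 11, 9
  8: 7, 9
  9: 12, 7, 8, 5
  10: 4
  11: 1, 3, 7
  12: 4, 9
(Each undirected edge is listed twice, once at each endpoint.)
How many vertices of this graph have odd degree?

8

Degrees: 0:1, 1:2, 2:2, 3:1, 4:3, 5:3, 6:1, 7:3, 8:2, 9:4, 10:1, 11:3, 12:2
Odd-degree vertices: 0, 3, 4, 5, 6, 7, 10, 11.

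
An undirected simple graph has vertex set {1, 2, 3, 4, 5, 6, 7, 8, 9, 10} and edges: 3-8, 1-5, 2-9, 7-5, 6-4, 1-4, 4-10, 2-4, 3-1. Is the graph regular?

Degrees: 1:3, 2:2, 3:2, 4:4, 5:2, 6:1, 7:1, 8:1, 9:1, 10:1
Degrees are not all equal (e.g. deg(6)=1 but deg(4)=4); not regular.

No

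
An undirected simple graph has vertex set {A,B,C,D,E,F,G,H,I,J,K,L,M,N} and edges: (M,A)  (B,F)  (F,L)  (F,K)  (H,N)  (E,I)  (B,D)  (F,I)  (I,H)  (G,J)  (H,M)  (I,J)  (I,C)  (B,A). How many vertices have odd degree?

Degrees: A:2, B:3, C:1, D:1, E:1, F:4, G:1, H:3, I:5, J:2, K:1, L:1, M:2, N:1
Odd-degree vertices: B, C, D, E, G, H, I, K, L, N.

10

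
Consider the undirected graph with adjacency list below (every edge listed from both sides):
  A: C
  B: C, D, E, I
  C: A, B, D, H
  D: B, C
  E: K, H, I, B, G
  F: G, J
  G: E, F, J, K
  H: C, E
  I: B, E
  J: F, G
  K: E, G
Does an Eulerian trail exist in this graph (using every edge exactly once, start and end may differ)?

Yes

Degrees: A:1, B:4, C:4, D:2, E:5, F:2, G:4, H:2, I:2, J:2, K:2
Odd-degree vertices: A, E (2 total).
With 2 odd-degree vertices and all edges in one connected piece, an Eulerian trail exists (from A to E).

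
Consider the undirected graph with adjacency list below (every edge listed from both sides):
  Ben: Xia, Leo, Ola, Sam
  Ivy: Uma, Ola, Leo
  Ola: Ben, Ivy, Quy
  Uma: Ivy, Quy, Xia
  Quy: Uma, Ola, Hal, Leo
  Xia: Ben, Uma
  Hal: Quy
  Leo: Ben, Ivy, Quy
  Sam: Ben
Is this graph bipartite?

No

Xia-Uma-Ivy-Ola-Ben-Xia is an odd cycle (length 5), and a bipartite graph can contain only even cycles.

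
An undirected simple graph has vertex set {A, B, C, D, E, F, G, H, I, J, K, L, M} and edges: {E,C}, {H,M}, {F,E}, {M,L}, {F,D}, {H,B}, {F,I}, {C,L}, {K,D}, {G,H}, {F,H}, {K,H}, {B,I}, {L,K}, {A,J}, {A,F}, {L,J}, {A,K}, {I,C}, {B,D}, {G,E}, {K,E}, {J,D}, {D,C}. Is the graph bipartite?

Yes

Color {B, C, F, G, J, K, M} black and {A, D, E, H, I, L} white. No edge joins two same-colored vertices, so the graph is bipartite.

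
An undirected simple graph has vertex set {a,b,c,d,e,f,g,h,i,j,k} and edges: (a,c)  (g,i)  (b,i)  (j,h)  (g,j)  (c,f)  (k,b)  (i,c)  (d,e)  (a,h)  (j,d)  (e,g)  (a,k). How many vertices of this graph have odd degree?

6

Degrees: a:3, b:2, c:3, d:2, e:2, f:1, g:3, h:2, i:3, j:3, k:2
Odd-degree vertices: a, c, f, g, i, j.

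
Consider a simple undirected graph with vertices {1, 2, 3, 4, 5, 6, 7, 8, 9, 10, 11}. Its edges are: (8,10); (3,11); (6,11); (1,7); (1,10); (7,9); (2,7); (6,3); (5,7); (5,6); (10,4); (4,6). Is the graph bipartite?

No

6-3-11-6 is an odd cycle (length 3), and a bipartite graph can contain only even cycles.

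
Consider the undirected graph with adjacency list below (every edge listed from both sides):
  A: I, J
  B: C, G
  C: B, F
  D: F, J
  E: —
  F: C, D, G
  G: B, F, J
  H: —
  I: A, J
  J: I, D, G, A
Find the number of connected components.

Component: {E}
Component: {H}
Component: {A, B, C, D, F, G, I, J}

3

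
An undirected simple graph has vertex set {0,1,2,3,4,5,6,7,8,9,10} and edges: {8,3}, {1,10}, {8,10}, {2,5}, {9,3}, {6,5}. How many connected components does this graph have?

Component: {0}
Component: {4}
Component: {7}
Component: {2, 5, 6}
Component: {1, 3, 8, 9, 10}

5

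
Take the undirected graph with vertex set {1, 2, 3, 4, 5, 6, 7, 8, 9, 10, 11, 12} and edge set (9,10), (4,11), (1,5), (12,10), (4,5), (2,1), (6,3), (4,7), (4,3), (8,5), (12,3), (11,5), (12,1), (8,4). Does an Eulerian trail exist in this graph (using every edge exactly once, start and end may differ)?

No

Degrees: 1:3, 2:1, 3:3, 4:5, 5:4, 6:1, 7:1, 8:2, 9:1, 10:2, 11:2, 12:3
Odd-degree vertices: 1, 2, 3, 4, 6, 7, 9, 12 (8 total).
With 8 odd-degree vertices (more than two), no single trail can use every edge.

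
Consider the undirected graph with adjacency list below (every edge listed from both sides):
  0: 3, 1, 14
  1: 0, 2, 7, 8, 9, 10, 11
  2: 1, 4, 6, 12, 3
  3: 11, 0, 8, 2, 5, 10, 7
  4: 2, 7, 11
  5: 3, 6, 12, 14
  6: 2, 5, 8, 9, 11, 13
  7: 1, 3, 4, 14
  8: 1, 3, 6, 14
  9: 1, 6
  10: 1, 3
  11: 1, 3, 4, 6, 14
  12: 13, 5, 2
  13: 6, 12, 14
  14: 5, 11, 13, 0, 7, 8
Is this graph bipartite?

Yes

A valid 2-coloring puts {1, 3, 4, 6, 12, 14} on one side and {0, 2, 5, 7, 8, 9, 10, 11, 13} on the other; every edge crosses between the two sides.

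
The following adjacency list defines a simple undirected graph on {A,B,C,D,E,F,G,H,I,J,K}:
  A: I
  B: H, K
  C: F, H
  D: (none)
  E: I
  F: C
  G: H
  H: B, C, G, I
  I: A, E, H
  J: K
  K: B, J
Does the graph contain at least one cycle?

No

The graph has 11 vertices, 9 edges, and 2 connected components.
Since 9 = 11 - 2, the graph is a forest and contains no cycle.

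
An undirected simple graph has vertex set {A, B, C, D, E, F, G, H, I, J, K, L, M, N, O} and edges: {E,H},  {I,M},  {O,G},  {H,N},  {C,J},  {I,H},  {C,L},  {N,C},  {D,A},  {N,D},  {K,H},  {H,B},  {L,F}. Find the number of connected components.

Component: {G, O}
Component: {A, B, C, D, E, F, H, I, J, K, L, M, N}

2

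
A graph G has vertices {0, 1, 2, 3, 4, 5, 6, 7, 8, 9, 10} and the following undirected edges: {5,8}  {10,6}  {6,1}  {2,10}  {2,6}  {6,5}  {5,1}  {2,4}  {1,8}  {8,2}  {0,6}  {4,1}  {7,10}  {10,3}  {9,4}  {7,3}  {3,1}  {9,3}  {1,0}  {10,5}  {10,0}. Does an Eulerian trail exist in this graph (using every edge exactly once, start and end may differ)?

No

Degrees: 0:3, 1:6, 2:4, 3:4, 4:3, 5:4, 6:5, 7:2, 8:3, 9:2, 10:6
Odd-degree vertices: 0, 4, 6, 8 (4 total).
An Eulerian trail requires 0 or 2 odd-degree vertices; here there are 4.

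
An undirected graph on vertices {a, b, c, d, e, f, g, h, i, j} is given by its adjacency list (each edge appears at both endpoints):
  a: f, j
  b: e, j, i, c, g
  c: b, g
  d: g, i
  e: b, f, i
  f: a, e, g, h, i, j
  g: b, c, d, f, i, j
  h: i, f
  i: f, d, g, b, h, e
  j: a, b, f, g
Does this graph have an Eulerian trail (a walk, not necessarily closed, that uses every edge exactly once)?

Yes

Degrees: a:2, b:5, c:2, d:2, e:3, f:6, g:6, h:2, i:6, j:4
Odd-degree vertices: b, e (2 total).
With 2 odd-degree vertices and all edges in one connected piece, an Eulerian trail exists (from b to e).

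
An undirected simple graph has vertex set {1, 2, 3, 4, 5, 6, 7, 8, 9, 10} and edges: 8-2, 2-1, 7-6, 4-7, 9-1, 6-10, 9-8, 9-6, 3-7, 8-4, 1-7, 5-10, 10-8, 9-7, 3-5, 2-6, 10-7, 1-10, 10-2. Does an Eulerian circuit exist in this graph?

Yes

Degrees: 1:4, 2:4, 3:2, 4:2, 5:2, 6:4, 7:6, 8:4, 9:4, 10:6
All degrees are even and the non-isolated vertices are connected — an Eulerian circuit exists.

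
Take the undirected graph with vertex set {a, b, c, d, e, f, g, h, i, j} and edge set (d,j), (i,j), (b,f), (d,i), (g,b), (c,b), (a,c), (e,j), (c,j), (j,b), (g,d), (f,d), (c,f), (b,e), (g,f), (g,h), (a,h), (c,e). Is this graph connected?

Starting from a and exploring outward reaches every vertex (a, c, h, j, f, e, b, g, i, d); the graph is connected.

Yes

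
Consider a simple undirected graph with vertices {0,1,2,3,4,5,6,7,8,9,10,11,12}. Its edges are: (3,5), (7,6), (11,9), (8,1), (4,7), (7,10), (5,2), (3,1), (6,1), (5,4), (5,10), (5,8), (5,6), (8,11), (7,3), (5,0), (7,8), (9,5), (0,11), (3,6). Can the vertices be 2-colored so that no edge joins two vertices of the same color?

The cycle 6-3-5-6 has length 3, which is odd, so the graph is not bipartite.

No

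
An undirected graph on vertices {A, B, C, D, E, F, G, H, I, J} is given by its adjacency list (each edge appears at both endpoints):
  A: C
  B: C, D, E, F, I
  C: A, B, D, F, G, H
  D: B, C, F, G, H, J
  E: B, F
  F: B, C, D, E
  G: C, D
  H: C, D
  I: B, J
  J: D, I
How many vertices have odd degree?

2

Degrees: A:1, B:5, C:6, D:6, E:2, F:4, G:2, H:2, I:2, J:2
Odd-degree vertices: A, B.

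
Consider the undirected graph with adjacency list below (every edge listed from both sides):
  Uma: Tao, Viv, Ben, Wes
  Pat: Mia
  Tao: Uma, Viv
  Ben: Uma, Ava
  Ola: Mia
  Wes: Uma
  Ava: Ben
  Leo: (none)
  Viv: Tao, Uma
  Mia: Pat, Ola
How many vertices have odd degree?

4

Degrees: Uma:4, Pat:1, Tao:2, Ben:2, Ola:1, Wes:1, Ava:1, Leo:0, Viv:2, Mia:2
Odd-degree vertices: Pat, Ola, Wes, Ava.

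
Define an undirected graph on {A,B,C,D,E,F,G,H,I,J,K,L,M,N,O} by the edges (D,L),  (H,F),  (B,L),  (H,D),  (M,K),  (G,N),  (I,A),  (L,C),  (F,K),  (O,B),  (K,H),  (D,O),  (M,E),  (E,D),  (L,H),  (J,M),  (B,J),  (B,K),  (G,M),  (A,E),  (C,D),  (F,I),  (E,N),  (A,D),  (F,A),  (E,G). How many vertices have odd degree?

Degrees: A:4, B:4, C:2, D:6, E:5, F:4, G:3, H:4, I:2, J:2, K:4, L:4, M:4, N:2, O:2
Odd-degree vertices: E, G.

2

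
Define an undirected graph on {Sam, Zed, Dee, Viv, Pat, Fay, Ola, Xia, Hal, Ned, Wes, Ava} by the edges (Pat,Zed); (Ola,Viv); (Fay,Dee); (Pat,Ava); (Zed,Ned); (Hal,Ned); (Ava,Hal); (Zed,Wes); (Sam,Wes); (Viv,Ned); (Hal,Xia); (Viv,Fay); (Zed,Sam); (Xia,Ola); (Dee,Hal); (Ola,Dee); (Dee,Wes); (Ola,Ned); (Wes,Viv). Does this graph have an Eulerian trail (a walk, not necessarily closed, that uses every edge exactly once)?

Degrees: Sam:2, Zed:4, Dee:4, Viv:4, Pat:2, Fay:2, Ola:4, Xia:2, Hal:4, Ned:4, Wes:4, Ava:2
Odd-degree vertices: none (0 total).
The non-isolated vertices are connected and exactly 0 have odd degree, so an Eulerian trail exists.

Yes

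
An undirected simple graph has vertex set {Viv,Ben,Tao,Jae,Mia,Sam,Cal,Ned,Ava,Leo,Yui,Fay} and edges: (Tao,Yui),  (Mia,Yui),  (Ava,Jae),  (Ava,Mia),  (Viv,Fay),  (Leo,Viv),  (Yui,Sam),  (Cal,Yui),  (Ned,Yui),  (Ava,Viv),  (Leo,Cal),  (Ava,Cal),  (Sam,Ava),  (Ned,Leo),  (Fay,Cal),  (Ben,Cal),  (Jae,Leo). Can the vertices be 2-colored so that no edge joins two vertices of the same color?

Yes

Color {Ben, Ava, Leo, Yui, Fay} black and {Viv, Tao, Jae, Mia, Sam, Cal, Ned} white. No edge joins two same-colored vertices, so the graph is bipartite.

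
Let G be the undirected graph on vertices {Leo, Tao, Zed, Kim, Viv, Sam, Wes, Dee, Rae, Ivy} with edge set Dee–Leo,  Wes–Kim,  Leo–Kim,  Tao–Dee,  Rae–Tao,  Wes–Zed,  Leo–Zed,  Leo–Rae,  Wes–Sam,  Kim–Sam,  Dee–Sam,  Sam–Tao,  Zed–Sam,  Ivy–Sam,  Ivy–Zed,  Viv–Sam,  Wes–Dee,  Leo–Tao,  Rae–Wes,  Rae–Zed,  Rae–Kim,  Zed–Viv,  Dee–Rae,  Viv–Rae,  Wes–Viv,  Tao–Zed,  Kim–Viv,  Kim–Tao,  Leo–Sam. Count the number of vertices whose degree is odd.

4

Degrees: Leo:6, Tao:6, Zed:7, Kim:6, Viv:5, Sam:8, Wes:6, Dee:5, Rae:7, Ivy:2
Odd-degree vertices: Zed, Viv, Dee, Rae.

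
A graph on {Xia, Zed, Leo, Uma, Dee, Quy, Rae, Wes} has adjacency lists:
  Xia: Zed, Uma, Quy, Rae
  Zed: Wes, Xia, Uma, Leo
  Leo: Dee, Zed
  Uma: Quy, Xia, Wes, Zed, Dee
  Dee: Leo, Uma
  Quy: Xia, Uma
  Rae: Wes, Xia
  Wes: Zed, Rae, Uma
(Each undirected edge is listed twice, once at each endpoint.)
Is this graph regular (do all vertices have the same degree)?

Degrees: Xia:4, Zed:4, Leo:2, Uma:5, Dee:2, Quy:2, Rae:2, Wes:3
Vertex Leo has degree 2 while Uma has degree 5, so the graph is not regular.

No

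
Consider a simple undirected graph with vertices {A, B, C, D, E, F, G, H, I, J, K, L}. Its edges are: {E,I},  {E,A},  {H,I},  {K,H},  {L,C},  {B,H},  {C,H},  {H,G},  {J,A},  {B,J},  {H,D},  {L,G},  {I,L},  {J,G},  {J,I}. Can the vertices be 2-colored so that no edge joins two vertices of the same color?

A valid 2-coloring puts {E, F, H, J, L} on one side and {A, B, C, D, G, I, K} on the other; every edge crosses between the two sides.

Yes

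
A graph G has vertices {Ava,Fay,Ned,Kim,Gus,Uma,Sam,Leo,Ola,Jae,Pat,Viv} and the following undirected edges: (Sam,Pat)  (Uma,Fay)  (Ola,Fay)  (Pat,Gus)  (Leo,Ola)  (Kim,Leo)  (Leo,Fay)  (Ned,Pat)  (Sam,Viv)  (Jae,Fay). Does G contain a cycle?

Yes

|V| = 12, |E| = 10, number of components = 3.
Since 10 > 12 - 3, a cycle must exist; for instance Fay-Leo-Ola-Fay.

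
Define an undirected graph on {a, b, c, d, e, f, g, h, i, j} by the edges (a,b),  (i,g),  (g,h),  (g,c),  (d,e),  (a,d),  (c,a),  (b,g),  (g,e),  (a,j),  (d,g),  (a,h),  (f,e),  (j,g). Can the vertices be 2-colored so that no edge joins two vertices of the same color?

d-e-g-d is an odd cycle (length 3), and a bipartite graph can contain only even cycles.

No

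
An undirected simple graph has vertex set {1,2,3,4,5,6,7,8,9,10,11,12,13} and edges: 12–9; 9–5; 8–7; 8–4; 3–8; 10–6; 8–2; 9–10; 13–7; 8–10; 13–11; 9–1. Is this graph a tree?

Yes

The graph has 13 vertices and 12 edges.
It is connected with exactly 12 edges, hence acyclic — it is a tree.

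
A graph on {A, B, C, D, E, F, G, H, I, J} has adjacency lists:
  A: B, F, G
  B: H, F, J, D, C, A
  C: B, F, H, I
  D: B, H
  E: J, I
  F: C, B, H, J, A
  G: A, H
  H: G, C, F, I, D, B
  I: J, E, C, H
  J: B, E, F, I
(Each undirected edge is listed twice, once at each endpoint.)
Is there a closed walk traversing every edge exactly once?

No

Degrees: A:3, B:6, C:4, D:2, E:2, F:5, G:2, H:6, I:4, J:4
Vertices with odd degree: A, F. An Eulerian circuit requires all degrees even.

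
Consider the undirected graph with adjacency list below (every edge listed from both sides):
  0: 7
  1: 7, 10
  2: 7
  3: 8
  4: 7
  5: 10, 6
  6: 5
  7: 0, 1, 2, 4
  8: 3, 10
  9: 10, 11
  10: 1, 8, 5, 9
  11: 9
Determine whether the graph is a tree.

|V| = 12, |E| = 11.
Connected and |E| = |V| - 1, which characterizes a tree.

Yes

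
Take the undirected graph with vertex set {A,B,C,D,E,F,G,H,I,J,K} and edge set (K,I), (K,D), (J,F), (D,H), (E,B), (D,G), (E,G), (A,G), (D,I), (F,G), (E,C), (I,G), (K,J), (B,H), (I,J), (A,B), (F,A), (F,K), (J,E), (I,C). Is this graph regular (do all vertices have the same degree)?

No

Degrees: A:3, B:3, C:2, D:4, E:4, F:4, G:5, H:2, I:5, J:4, K:4
Vertex C has degree 2 while G has degree 5, so the graph is not regular.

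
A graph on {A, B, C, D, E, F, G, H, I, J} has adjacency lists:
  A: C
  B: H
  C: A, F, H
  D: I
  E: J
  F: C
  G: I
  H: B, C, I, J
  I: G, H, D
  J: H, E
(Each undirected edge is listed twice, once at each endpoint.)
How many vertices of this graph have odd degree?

Degrees: A:1, B:1, C:3, D:1, E:1, F:1, G:1, H:4, I:3, J:2
Odd-degree vertices: A, B, C, D, E, F, G, I.

8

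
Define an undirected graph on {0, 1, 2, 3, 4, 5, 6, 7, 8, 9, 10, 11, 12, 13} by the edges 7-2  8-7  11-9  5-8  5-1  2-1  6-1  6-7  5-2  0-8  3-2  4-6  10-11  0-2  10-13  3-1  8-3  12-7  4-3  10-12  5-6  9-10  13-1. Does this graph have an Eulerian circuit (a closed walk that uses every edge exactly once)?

No

Degrees: 0:2, 1:5, 2:5, 3:4, 4:2, 5:4, 6:4, 7:4, 8:4, 9:2, 10:4, 11:2, 12:2, 13:2
1, 2 have odd degree; an Eulerian circuit needs every degree to be even, so none exists.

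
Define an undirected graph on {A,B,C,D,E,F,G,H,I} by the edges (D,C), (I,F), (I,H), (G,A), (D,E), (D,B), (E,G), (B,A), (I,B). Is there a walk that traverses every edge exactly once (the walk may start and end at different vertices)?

Degrees: A:2, B:3, C:1, D:3, E:2, F:1, G:2, H:1, I:3
Odd-degree vertices: B, C, D, F, H, I (6 total).
An Eulerian trail requires 0 or 2 odd-degree vertices; here there are 6.

No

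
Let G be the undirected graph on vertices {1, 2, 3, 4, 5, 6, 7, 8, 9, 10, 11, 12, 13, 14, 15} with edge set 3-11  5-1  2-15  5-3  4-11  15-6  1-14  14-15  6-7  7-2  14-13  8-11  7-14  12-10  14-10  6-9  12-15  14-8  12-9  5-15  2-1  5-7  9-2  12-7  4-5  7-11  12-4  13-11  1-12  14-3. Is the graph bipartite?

Yes

Color {2, 5, 6, 11, 12, 14} black and {1, 3, 4, 7, 8, 9, 10, 13, 15} white. No edge joins two same-colored vertices, so the graph is bipartite.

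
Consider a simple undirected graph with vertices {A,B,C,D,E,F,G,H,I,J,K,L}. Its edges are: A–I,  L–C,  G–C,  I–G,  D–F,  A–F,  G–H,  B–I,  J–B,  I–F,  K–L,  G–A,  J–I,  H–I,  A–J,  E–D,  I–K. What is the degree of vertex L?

Neighbors of L: C, K.

2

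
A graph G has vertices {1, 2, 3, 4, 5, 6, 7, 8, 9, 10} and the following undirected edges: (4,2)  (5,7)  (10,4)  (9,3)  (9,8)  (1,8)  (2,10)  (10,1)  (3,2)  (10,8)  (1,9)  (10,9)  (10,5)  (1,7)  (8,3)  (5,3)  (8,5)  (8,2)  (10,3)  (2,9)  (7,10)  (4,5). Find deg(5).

5

Neighbors of 5: 3, 4, 7, 8, 10.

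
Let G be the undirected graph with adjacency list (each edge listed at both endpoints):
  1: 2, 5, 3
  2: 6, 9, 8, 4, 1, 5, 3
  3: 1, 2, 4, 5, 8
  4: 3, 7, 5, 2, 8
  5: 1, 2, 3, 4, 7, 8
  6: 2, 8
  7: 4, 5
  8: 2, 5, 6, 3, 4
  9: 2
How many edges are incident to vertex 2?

7

Neighbors of 2: 1, 3, 4, 5, 6, 8, 9.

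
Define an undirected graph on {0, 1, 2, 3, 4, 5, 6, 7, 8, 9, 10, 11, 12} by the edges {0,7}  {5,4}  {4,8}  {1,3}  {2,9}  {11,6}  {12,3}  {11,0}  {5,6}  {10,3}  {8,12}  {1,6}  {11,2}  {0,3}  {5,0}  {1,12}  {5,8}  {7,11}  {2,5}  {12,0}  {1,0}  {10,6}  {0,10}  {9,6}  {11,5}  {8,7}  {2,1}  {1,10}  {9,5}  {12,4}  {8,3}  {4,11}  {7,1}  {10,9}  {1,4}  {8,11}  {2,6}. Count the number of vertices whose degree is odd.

Degrees: 0:7, 1:8, 2:5, 3:5, 4:5, 5:7, 6:6, 7:4, 8:6, 9:4, 10:5, 11:7, 12:5
Odd-degree vertices: 0, 2, 3, 4, 5, 10, 11, 12.

8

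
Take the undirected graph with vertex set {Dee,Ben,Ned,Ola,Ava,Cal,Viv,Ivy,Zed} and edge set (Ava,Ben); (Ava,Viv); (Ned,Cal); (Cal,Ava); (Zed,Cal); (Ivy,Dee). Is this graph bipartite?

Color {Ned, Ola, Ava, Ivy, Zed} black and {Dee, Ben, Cal, Viv} white. No edge joins two same-colored vertices, so the graph is bipartite.

Yes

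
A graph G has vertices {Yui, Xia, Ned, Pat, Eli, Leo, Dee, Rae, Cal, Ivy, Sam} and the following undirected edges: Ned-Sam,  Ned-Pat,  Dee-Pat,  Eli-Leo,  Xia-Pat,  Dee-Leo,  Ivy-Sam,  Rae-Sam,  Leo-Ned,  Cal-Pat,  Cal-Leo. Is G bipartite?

Yes

A valid 2-coloring puts {Yui, Pat, Leo, Sam} on one side and {Xia, Ned, Eli, Dee, Rae, Cal, Ivy} on the other; every edge crosses between the two sides.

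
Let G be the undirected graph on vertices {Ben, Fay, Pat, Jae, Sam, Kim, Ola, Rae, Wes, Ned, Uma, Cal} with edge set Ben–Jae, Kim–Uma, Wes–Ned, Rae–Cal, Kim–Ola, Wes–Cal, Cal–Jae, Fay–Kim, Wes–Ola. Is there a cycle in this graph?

|V| = 12, |E| = 9, number of components = 3.
A forest on 12 vertices with 3 components has exactly 9 edges, which matches — so no cycle.

No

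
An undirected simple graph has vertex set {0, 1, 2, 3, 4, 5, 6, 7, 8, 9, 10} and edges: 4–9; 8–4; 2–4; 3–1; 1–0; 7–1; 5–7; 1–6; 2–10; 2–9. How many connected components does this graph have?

2

Component: {2, 4, 8, 9, 10}
Component: {0, 1, 3, 5, 6, 7}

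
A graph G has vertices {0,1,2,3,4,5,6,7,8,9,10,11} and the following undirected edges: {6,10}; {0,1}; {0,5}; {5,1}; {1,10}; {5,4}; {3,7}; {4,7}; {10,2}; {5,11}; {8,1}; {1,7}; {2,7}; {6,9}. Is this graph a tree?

The graph has 12 vertices and 14 edges.
A tree on 12 vertices has exactly 11 edges; this graph has 14, so it contains a cycle and is not a tree.

No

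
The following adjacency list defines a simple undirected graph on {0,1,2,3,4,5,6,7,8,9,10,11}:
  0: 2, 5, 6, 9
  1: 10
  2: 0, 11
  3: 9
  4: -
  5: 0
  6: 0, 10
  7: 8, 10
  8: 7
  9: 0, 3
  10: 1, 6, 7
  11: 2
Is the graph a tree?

|V| = 12, |E| = 10.
It splits into 2 components, so it cannot be a tree.

No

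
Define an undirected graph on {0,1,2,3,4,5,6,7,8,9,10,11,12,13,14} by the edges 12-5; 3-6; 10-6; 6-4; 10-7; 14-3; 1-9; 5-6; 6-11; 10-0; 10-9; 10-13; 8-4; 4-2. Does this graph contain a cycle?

No

|V| = 15, |E| = 14, number of components = 1.
Since 14 = 15 - 1, the graph is a forest and contains no cycle.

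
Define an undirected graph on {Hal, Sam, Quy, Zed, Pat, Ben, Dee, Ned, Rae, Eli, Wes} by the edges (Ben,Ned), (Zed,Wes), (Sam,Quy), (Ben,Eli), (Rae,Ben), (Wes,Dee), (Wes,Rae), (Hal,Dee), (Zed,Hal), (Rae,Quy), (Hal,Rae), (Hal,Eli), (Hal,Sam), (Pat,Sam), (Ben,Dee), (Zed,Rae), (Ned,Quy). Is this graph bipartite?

No

The cycle Zed-Rae-Wes-Zed has length 3, which is odd, so the graph is not bipartite.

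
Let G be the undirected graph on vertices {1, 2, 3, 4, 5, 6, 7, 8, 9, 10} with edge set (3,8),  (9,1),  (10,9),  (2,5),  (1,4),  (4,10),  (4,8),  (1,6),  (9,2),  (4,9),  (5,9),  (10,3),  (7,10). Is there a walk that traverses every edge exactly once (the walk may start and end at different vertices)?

No

Degrees: 1:3, 2:2, 3:2, 4:4, 5:2, 6:1, 7:1, 8:2, 9:5, 10:4
Odd-degree vertices: 1, 6, 7, 9 (4 total).
An Eulerian trail requires 0 or 2 odd-degree vertices; here there are 4.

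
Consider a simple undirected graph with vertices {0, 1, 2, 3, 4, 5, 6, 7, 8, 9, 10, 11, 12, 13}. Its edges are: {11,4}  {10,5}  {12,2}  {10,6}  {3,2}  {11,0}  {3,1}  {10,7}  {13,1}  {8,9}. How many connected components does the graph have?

4

Component: {8, 9}
Component: {0, 4, 11}
Component: {5, 6, 7, 10}
Component: {1, 2, 3, 12, 13}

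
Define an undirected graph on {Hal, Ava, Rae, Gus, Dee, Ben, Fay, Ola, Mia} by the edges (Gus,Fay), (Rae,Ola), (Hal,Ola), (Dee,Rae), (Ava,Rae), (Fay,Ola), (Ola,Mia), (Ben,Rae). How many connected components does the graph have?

1

Component: {Hal, Ava, Rae, Gus, Dee, Ben, Fay, Ola, Mia}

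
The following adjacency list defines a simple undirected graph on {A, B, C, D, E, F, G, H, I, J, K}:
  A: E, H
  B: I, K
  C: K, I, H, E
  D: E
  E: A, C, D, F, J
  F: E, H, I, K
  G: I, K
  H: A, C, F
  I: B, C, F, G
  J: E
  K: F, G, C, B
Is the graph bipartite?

Color {E, H, I, K} black and {A, B, C, D, F, G, J} white. No edge joins two same-colored vertices, so the graph is bipartite.

Yes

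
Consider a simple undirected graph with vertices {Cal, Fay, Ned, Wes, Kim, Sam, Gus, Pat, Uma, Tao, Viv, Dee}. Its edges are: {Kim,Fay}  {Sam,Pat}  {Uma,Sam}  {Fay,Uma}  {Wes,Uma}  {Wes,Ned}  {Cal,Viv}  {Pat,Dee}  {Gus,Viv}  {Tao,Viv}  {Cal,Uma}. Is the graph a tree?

|V| = 12, |E| = 11.
It is connected with exactly 11 edges, hence acyclic — it is a tree.

Yes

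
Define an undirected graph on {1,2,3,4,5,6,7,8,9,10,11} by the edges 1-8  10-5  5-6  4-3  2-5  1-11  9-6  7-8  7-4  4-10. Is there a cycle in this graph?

The graph has 11 vertices, 10 edges, and 1 connected component.
A forest on 11 vertices with 1 component has exactly 10 edges, which matches — so no cycle.

No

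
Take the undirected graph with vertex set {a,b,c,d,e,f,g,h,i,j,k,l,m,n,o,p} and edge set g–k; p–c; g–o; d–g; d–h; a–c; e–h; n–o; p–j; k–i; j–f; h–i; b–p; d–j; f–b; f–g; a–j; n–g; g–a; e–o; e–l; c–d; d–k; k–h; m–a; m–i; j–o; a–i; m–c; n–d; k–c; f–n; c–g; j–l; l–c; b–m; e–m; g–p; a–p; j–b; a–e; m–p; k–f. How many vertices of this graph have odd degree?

6

Degrees: a:7, b:4, c:7, d:6, e:5, f:5, g:8, h:4, i:4, j:7, k:6, l:3, m:6, n:4, o:4, p:6
Odd-degree vertices: a, c, e, f, j, l.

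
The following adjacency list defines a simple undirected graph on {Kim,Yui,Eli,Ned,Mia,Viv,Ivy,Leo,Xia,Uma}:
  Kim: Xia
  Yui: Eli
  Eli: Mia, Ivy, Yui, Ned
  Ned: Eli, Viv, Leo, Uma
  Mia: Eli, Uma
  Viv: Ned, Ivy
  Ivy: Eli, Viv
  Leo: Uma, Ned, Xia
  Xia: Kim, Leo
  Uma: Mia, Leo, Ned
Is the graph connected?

Yes

Starting from Kim and exploring outward reaches every vertex (Kim, Xia, Leo, Ned, Uma, Viv, Eli, Mia, Ivy, Yui); the graph is connected.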